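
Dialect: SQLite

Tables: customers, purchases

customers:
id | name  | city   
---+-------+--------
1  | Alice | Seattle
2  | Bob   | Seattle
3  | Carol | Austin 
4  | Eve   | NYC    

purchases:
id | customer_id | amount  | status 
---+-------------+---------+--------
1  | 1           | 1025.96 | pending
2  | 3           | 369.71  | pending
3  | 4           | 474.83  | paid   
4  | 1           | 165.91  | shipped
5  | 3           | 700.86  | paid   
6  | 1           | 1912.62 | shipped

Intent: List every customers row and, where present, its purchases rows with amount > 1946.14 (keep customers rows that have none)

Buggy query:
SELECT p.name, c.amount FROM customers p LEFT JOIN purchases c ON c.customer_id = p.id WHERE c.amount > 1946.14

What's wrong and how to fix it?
Bug: Filtering c.amount in WHERE discards the NULL rows produced by LEFT JOIN, turning it into an inner join

Fix: Move the right-table condition into the ON clause so unmatched parents are kept

Corrected query:
SELECT p.name, c.amount FROM customers p LEFT JOIN purchases c ON c.customer_id = p.id AND c.amount > 1946.14

Result:
name  | amount
------+-------
Alice | NULL  
Bob   | NULL  
Carol | NULL  
Eve   | NULL  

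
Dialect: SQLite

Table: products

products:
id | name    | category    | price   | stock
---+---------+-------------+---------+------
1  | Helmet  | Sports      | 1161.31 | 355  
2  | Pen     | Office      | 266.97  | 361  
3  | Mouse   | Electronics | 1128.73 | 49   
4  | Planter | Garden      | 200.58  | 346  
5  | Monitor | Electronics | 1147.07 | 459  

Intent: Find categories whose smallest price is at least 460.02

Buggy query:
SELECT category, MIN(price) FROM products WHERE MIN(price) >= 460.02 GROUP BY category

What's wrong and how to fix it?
Bug: Aggregates like MIN are computed per group after WHERE runs

Fix: Use HAVING for the per-group MIN condition

Corrected query:
SELECT category, MIN(price) FROM products GROUP BY category HAVING MIN(price) >= 460.02

Result:
category    | MIN(price)
------------+-----------
Electronics | 1128.73   
Sports      | 1161.31   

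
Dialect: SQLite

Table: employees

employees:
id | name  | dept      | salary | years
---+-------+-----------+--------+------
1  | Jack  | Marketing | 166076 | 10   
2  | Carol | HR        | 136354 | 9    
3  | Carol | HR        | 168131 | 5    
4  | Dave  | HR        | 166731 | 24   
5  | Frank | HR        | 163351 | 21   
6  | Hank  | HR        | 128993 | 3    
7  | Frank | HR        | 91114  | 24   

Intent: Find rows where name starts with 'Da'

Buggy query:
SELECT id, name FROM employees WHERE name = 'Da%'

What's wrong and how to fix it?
Bug: Wildcards only work with LIKE; '=' treats '%' as a literal character

Fix: Use LIKE for wildcard pattern matching

Corrected query:
SELECT id, name FROM employees WHERE name LIKE 'Da%'

Result:
id | name
---+-----
4  | Dave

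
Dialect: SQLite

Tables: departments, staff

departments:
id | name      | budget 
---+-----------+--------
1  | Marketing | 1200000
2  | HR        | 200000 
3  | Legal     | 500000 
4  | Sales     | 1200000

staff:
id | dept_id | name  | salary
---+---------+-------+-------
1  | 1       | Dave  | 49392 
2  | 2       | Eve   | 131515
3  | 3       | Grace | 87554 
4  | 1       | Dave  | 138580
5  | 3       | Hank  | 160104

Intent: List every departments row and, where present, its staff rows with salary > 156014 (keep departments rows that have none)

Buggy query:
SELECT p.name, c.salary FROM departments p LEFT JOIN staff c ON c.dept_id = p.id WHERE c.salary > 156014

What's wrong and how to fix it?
Bug: Filtering c.salary in WHERE discards the NULL rows produced by LEFT JOIN, turning it into an inner join

Fix: Move the right-table condition into the ON clause so unmatched parents are kept

Corrected query:
SELECT p.name, c.salary FROM departments p LEFT JOIN staff c ON c.dept_id = p.id AND c.salary > 156014

Result:
name      | salary
----------+-------
Marketing | NULL  
HR        | NULL  
Legal     | 160104
Sales     | NULL  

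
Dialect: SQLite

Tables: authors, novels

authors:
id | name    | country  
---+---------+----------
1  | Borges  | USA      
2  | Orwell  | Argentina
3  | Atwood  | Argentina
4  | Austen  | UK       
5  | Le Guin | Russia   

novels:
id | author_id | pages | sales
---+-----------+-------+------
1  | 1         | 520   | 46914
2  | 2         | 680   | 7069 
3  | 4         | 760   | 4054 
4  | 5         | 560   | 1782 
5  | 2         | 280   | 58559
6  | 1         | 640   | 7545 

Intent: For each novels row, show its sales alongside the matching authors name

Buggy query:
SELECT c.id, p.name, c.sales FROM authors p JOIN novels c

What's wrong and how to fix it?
Bug: Missing join condition: each novels row is matched to all authors rows instead of just its own

Fix: Specify the join condition linking the foreign key to the parent id

Corrected query:
SELECT c.id, p.name, c.sales FROM authors p JOIN novels c ON c.author_id = p.id

Result:
id | name    | sales
---+---------+------
1  | Borges  | 46914
2  | Orwell  | 7069 
3  | Austen  | 4054 
4  | Le Guin | 1782 
5  | Orwell  | 58559
6  | Borges  | 7545 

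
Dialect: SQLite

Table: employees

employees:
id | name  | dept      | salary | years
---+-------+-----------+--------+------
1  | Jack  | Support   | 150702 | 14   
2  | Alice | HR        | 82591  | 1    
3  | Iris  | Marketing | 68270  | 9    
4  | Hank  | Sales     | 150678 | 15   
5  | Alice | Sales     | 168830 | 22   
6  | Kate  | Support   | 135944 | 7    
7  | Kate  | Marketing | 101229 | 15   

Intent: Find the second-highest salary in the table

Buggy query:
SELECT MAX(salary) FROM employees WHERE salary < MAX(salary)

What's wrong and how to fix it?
Bug: The inner MAX is an aggregate inside WHERE, which is not allowed

Fix: Put the inner MAX in a scalar subquery

Corrected query:
SELECT MAX(salary) FROM employees WHERE salary < (SELECT MAX(salary) FROM employees)

Result:
MAX(salary)
-----------
150702     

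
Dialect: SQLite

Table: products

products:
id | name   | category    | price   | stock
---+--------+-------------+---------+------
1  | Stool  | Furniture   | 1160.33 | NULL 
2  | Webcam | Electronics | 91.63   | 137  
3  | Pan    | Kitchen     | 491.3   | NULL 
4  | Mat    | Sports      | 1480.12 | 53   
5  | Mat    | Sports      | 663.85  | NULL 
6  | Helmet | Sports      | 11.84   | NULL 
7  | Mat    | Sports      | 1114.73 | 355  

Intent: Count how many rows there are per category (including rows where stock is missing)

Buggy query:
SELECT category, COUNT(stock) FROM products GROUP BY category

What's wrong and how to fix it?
Bug: COUNT(column) counts non-NULL values only; rows with NULL stock aren't counted

Fix: Use COUNT(*) to count all rows regardless of NULL

Corrected query:
SELECT category, COUNT(*) FROM products GROUP BY category

Result:
category    | COUNT(*)
------------+---------
Electronics | 1       
Furniture   | 1       
Kitchen     | 1       
Sports      | 4       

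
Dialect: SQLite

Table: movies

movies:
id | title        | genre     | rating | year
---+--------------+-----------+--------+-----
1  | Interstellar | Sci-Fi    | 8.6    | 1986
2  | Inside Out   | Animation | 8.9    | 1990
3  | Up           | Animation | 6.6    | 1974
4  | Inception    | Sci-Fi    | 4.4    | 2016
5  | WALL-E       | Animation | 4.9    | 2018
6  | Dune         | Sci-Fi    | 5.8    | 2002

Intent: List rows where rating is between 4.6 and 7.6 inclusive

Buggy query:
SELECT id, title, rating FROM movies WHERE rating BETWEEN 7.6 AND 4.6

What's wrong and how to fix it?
Bug: BETWEEN expects the lower bound first; with 7.6 AND 4.6 the range is empty

Fix: Write BETWEEN 4.6 AND 7.6

Corrected query:
SELECT id, title, rating FROM movies WHERE rating BETWEEN 4.6 AND 7.6

Result:
id | title  | rating
---+--------+-------
3  | Up     | 6.6   
5  | WALL-E | 4.9   
6  | Dune   | 5.8   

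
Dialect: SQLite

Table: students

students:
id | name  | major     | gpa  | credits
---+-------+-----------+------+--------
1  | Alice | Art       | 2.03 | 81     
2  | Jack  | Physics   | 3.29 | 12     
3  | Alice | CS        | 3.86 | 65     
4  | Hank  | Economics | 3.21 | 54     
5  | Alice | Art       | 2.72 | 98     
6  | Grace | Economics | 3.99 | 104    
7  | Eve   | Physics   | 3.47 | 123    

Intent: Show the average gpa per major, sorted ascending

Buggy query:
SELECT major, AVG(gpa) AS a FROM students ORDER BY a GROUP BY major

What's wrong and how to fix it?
Bug: ORDER BY appears before GROUP BY; SQL clause order requires GROUP BY first

Fix: Reorder: SELECT … FROM … GROUP BY … ORDER BY …

Corrected query:
SELECT major, AVG(gpa) AS a FROM students GROUP BY major ORDER BY a

Result:
major     | a    
----------+------
Art       | 2.375
Physics   | 3.38 
Economics | 3.6  
CS        | 3.86 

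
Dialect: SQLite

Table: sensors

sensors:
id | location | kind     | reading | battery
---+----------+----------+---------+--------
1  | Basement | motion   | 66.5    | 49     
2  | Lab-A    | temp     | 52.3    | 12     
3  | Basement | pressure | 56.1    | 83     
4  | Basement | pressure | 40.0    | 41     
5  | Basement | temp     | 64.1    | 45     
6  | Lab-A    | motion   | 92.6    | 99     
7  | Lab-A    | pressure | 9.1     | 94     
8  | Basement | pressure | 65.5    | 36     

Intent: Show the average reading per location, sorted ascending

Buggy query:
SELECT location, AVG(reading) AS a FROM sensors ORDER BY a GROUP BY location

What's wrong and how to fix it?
Bug: ORDER BY appears before GROUP BY; SQL clause order requires GROUP BY first

Fix: Reorder: SELECT … FROM … GROUP BY … ORDER BY …

Corrected query:
SELECT location, AVG(reading) AS a FROM sensors GROUP BY location ORDER BY a

Result:
location | a        
---------+----------
Lab-A    | 51.333333
Basement | 58.44    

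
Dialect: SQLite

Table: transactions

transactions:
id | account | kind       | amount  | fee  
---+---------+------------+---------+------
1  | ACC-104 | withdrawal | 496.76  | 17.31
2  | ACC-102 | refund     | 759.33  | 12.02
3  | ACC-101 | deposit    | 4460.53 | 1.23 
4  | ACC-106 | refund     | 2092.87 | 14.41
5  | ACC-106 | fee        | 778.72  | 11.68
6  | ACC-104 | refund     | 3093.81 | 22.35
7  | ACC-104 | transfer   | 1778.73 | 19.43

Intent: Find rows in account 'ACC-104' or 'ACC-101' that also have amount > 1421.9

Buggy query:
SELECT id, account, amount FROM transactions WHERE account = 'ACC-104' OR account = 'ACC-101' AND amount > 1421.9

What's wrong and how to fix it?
Bug: Without parentheses, AND is evaluated before OR, so the amount filter only applies to the 'ACC-101' branch

Fix: Add parentheses around the OR so the AND applies to both alternatives

Corrected query:
SELECT id, account, amount FROM transactions WHERE (account = 'ACC-104' OR account = 'ACC-101') AND amount > 1421.9

Result:
id | account | amount 
---+---------+--------
3  | ACC-101 | 4460.53
6  | ACC-104 | 3093.81
7  | ACC-104 | 1778.73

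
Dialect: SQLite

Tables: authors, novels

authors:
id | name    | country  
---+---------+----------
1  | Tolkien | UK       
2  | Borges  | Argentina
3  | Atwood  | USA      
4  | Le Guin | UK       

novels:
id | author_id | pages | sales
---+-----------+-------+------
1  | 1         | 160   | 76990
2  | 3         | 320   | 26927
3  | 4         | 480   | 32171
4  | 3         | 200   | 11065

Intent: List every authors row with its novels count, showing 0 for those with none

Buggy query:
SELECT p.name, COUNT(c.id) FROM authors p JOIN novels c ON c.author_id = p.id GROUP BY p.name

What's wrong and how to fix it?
Bug: An inner join excludes parents with zero children

Fix: Switch to LEFT JOIN to retain unmatched parent rows

Corrected query:
SELECT p.name, COUNT(c.id) FROM authors p LEFT JOIN novels c ON c.author_id = p.id GROUP BY p.name

Result:
name    | COUNT(c.id)
--------+------------
Atwood  | 2          
Borges  | 0          
Le Guin | 1          
Tolkien | 1          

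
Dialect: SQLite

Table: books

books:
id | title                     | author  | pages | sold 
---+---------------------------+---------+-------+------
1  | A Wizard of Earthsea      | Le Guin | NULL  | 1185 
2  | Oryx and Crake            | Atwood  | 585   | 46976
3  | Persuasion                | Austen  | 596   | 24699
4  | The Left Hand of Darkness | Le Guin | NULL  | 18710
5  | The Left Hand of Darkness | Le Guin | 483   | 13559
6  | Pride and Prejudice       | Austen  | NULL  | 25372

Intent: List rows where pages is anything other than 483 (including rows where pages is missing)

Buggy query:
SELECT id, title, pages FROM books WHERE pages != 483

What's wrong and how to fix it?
Bug: Inequality against NULL is unknown, not true; rows with NULL are dropped

Fix: Add an explicit OR pages IS NULL to include the missing-value rows

Corrected query:
SELECT id, title, pages FROM books WHERE pages != 483 OR pages IS NULL

Result:
id | title                     | pages
---+---------------------------+------
1  | A Wizard of Earthsea      | NULL 
2  | Oryx and Crake            | 585  
3  | Persuasion                | 596  
4  | The Left Hand of Darkness | NULL 
6  | Pride and Prejudice       | NULL 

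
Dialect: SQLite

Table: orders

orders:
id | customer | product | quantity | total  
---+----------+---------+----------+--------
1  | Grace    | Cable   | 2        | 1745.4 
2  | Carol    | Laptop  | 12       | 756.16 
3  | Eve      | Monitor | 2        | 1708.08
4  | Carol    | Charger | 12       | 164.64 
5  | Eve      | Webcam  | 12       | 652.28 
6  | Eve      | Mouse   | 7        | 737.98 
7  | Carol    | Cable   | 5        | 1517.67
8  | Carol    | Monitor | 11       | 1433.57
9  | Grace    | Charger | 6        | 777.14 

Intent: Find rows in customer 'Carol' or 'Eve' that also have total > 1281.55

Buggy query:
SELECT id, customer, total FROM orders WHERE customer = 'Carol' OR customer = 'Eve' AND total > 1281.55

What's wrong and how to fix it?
Bug: Without parentheses, AND is evaluated before OR, so the total filter only applies to the 'Eve' branch

Fix: Add parentheses around the OR so the AND applies to both alternatives

Corrected query:
SELECT id, customer, total FROM orders WHERE (customer = 'Carol' OR customer = 'Eve') AND total > 1281.55

Result:
id | customer | total  
---+----------+--------
3  | Eve      | 1708.08
7  | Carol    | 1517.67
8  | Carol    | 1433.57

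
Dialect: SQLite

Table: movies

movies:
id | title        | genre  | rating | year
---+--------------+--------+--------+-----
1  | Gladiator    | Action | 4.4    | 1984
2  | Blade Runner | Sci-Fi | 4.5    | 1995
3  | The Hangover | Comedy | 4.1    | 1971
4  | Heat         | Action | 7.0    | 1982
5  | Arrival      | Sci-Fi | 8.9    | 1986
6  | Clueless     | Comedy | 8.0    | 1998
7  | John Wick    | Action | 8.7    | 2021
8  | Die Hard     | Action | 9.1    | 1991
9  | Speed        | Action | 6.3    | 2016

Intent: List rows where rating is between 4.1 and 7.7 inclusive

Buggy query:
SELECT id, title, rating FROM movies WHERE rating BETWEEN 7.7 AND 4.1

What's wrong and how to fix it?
Bug: The bounds are reversed; BETWEEN a AND b requires a <= b to match anything

Fix: Swap the bounds so the smaller value comes first

Corrected query:
SELECT id, title, rating FROM movies WHERE rating BETWEEN 4.1 AND 7.7

Result:
id | title        | rating
---+--------------+-------
1  | Gladiator    | 4.4   
2  | Blade Runner | 4.5   
3  | The Hangover | 4.1   
4  | Heat         | 7     
9  | Speed        | 6.3   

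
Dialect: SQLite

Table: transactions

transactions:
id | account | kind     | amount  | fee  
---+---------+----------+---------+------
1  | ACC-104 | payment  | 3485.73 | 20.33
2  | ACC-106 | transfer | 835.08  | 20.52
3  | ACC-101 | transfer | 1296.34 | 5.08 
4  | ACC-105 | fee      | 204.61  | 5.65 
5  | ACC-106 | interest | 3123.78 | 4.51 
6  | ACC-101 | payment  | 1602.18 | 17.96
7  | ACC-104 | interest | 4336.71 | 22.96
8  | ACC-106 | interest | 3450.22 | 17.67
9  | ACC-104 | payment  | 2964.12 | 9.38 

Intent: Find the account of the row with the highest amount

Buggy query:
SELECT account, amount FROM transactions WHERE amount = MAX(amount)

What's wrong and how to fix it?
Bug: WHERE is evaluated per row; an aggregate over the whole table isn't defined there

Fix: Use a subquery: WHERE amount = (SELECT MAX(amount) FROM transactions)

Corrected query:
SELECT account, amount FROM transactions WHERE amount = (SELECT MAX(amount) FROM transactions)

Result:
account | amount 
--------+--------
ACC-104 | 4336.71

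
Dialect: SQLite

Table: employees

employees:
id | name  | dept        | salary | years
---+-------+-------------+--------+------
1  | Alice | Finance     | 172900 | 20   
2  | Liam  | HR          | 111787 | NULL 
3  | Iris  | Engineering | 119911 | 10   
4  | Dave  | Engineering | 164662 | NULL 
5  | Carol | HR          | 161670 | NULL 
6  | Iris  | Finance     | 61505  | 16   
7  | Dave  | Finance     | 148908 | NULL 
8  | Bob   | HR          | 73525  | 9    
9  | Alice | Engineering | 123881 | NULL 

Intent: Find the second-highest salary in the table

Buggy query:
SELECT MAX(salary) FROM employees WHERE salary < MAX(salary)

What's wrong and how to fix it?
Bug: The inner MAX is an aggregate inside WHERE, which is not allowed

Fix: Put the inner MAX in a scalar subquery

Corrected query:
SELECT MAX(salary) FROM employees WHERE salary < (SELECT MAX(salary) FROM employees)

Result:
MAX(salary)
-----------
164662     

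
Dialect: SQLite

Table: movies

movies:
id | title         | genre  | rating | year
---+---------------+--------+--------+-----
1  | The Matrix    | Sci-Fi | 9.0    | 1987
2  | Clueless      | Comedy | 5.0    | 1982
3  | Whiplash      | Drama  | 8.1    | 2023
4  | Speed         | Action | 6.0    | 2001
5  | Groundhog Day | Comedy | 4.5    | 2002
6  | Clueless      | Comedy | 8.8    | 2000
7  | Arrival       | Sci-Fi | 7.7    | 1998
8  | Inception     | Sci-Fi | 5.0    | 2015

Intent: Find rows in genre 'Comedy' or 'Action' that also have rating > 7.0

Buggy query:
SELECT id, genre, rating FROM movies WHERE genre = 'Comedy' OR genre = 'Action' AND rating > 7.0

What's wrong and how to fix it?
Bug: AND binds tighter than OR, so this parses as genre = 'Comedy' OR (genre = 'Action' AND rating > 7.0)

Fix: Group the OR with parentheses (or use IN), then AND the threshold

Corrected query:
SELECT id, genre, rating FROM movies WHERE (genre = 'Comedy' OR genre = 'Action') AND rating > 7.0

Result:
id | genre  | rating
---+--------+-------
6  | Comedy | 8.8   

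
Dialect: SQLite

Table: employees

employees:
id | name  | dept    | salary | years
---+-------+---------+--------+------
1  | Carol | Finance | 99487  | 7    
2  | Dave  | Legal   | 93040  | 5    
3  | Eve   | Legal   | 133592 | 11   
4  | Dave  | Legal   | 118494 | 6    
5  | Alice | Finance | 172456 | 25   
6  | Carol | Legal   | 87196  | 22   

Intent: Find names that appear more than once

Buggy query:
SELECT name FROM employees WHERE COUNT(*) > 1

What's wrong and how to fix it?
Bug: WHERE can't reference COUNT(*); aggregates are computed after WHERE

Fix: Group first, then use HAVING for the count condition

Corrected query:
SELECT name FROM employees GROUP BY name HAVING COUNT(*) > 1

Result:
name 
-----
Carol
Dave 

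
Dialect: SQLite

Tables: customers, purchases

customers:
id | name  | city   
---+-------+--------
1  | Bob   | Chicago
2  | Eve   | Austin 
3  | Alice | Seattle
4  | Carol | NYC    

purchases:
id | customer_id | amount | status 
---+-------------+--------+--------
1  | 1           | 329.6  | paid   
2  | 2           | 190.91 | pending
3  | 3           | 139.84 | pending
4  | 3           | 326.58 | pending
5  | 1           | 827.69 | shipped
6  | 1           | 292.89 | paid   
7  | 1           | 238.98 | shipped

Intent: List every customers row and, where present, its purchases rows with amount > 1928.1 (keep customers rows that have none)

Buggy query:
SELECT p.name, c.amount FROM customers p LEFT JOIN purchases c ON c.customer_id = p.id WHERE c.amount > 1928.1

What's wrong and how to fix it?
Bug: A WHERE condition on the right-hand table after LEFT JOIN drops unmatched parents

Fix: Move the right-table condition into the ON clause so unmatched parents are kept

Corrected query:
SELECT p.name, c.amount FROM customers p LEFT JOIN purchases c ON c.customer_id = p.id AND c.amount > 1928.1

Result:
name  | amount
------+-------
Bob   | NULL  
Eve   | NULL  
Alice | NULL  
Carol | NULL  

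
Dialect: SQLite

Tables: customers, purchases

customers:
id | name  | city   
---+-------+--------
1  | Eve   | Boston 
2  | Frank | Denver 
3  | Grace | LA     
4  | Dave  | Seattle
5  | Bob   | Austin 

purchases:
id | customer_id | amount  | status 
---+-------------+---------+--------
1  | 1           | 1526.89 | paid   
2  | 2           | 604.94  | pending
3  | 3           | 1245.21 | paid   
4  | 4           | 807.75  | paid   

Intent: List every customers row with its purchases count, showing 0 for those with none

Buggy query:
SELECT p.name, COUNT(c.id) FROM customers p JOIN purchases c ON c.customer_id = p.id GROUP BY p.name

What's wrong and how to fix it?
Bug: An inner join excludes parents with zero children

Fix: Switch to LEFT JOIN to retain unmatched parent rows

Corrected query:
SELECT p.name, COUNT(c.id) FROM customers p LEFT JOIN purchases c ON c.customer_id = p.id GROUP BY p.name

Result:
name  | COUNT(c.id)
------+------------
Bob   | 0          
Dave  | 1          
Eve   | 1          
Frank | 1          
Grace | 1          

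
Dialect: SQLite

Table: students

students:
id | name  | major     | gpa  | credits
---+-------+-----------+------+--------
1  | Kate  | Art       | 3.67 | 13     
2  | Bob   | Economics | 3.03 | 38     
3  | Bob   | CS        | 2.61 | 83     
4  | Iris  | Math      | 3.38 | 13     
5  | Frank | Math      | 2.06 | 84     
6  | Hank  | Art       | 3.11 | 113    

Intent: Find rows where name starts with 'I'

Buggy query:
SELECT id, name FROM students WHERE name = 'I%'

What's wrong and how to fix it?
Bug: Wildcards only work with LIKE; '=' treats '%' as a literal character

Fix: Use LIKE for wildcard pattern matching

Corrected query:
SELECT id, name FROM students WHERE name LIKE 'I%'

Result:
id | name
---+-----
4  | Iris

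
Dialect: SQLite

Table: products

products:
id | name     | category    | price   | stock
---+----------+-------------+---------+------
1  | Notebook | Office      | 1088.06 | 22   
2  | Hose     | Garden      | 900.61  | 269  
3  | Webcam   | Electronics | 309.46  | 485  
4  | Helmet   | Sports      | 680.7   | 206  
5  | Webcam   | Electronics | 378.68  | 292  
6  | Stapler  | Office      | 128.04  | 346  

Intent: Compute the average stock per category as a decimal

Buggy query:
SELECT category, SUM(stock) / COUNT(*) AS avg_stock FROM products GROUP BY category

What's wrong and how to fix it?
Bug: Both operands are integers, so '/' performs integer division and truncates

Fix: Cast one side to REAL so the division keeps the fractional part

Corrected query:
SELECT category, SUM(stock) * 1.0 / COUNT(*) AS avg_stock FROM products GROUP BY category

Result:
category    | avg_stock
------------+----------
Electronics | 388.5    
Garden      | 269      
Office      | 184      
Sports      | 206      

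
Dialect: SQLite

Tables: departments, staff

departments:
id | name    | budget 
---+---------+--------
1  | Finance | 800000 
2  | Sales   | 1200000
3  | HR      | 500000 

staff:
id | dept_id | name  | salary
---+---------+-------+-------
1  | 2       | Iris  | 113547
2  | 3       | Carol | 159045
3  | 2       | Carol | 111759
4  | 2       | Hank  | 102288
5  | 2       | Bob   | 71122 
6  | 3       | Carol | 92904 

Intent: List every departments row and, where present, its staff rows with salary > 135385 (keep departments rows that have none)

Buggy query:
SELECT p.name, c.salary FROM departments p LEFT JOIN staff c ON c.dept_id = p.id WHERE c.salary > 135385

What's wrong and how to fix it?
Bug: Filtering c.salary in WHERE discards the NULL rows produced by LEFT JOIN, turning it into an inner join

Fix: Move the right-table condition into the ON clause so unmatched parents are kept

Corrected query:
SELECT p.name, c.salary FROM departments p LEFT JOIN staff c ON c.dept_id = p.id AND c.salary > 135385

Result:
name    | salary
--------+-------
Finance | NULL  
Sales   | NULL  
HR      | 159045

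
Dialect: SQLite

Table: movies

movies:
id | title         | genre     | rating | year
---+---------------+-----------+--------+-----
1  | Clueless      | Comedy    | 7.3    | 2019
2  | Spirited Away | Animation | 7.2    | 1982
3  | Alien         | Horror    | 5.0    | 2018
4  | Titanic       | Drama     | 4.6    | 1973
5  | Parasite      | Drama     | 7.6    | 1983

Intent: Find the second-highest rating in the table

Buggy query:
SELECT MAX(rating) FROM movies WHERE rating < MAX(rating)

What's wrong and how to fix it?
Bug: MAX(rating) on the right of the comparison is an aggregate-in-WHERE error

Fix: Put the inner MAX in a scalar subquery

Corrected query:
SELECT MAX(rating) FROM movies WHERE rating < (SELECT MAX(rating) FROM movies)

Result:
MAX(rating)
-----------
7.3        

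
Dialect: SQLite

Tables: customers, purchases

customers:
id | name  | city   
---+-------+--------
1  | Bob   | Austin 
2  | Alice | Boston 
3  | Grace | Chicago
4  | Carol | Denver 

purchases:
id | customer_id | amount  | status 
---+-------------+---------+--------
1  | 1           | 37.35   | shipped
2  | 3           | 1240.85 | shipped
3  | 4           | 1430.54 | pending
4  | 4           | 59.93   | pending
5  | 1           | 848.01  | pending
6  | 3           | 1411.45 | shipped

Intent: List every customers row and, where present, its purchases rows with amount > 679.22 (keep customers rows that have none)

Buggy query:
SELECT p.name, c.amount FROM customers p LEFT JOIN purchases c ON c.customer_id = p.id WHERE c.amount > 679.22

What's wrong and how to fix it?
Bug: A WHERE condition on the right-hand table after LEFT JOIN drops unmatched parents

Fix: Move the right-table condition into the ON clause so unmatched parents are kept

Corrected query:
SELECT p.name, c.amount FROM customers p LEFT JOIN purchases c ON c.customer_id = p.id AND c.amount > 679.22

Result:
name  | amount 
------+--------
Bob   | 848.01 
Alice | NULL   
Grace | 1240.85
Grace | 1411.45
Carol | 1430.54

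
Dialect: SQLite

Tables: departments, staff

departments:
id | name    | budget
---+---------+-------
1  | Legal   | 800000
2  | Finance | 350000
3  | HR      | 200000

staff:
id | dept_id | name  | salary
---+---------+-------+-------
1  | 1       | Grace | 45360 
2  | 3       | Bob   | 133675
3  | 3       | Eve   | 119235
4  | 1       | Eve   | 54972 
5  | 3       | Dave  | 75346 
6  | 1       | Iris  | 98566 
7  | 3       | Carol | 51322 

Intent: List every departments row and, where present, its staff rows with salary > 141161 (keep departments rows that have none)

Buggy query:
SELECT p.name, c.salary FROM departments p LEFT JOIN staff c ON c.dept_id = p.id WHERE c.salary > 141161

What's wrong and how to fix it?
Bug: A WHERE condition on the right-hand table after LEFT JOIN drops unmatched parents

Fix: Put 'c.salary > 141161' in the JOIN's ON clause instead of WHERE

Corrected query:
SELECT p.name, c.salary FROM departments p LEFT JOIN staff c ON c.dept_id = p.id AND c.salary > 141161

Result:
name    | salary
--------+-------
Legal   | NULL  
Finance | NULL  
HR      | NULL  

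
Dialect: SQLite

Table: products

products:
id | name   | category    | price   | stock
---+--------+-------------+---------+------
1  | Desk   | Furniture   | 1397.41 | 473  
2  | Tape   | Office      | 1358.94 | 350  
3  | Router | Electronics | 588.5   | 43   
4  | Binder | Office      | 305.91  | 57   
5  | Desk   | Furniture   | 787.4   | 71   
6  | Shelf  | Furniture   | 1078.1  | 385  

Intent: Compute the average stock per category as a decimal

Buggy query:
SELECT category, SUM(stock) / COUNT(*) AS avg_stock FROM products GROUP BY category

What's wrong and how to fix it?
Bug: SUM(stock) and COUNT(*) are both integers; the division truncates the fractional part

Fix: Multiply by 1.0 (or CAST to REAL) to force floating-point division

Corrected query:
SELECT category, SUM(stock) * 1.0 / COUNT(*) AS avg_stock FROM products GROUP BY category

Result:
category    | avg_stock 
------------+-----------
Electronics | 43        
Furniture   | 309.666667
Office      | 203.5     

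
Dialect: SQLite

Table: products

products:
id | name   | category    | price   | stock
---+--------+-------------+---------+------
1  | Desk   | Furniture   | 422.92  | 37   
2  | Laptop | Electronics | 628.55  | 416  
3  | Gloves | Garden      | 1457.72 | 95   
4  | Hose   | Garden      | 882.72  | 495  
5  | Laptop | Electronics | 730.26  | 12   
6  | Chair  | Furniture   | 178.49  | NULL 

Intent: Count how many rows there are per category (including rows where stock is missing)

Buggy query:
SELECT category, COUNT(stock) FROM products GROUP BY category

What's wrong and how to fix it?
Bug: COUNT(column) counts non-NULL values only; rows with NULL stock aren't counted

Fix: Replace COUNT(stock) with COUNT(*)

Corrected query:
SELECT category, COUNT(*) FROM products GROUP BY category

Result:
category    | COUNT(*)
------------+---------
Electronics | 2       
Furniture   | 2       
Garden      | 2       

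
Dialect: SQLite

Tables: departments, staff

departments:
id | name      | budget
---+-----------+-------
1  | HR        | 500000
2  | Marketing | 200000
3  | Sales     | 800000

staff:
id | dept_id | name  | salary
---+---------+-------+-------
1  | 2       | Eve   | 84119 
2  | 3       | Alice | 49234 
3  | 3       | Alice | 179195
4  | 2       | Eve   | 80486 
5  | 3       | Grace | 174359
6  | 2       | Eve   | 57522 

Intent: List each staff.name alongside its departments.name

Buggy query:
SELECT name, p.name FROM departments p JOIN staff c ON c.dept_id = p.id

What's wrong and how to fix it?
Bug: Both tables have a 'name' column; the unqualified reference is ambiguous

Fix: Prefix ambiguous columns with the table alias

Corrected query:
SELECT c.name, p.name FROM departments p JOIN staff c ON c.dept_id = p.id

Result:
name  | name     
------+----------
Eve   | Marketing
Alice | Sales    
Alice | Sales    
Eve   | Marketing
Grace | Sales    
Eve   | Marketing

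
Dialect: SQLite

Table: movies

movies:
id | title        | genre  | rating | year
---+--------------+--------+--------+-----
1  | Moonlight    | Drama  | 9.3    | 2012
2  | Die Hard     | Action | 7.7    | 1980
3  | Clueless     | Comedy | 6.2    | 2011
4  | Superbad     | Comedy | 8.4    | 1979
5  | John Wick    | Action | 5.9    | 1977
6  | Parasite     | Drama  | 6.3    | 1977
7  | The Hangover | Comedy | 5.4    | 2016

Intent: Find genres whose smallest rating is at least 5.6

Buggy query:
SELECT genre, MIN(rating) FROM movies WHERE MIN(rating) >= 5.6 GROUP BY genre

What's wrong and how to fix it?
Bug: MIN() in WHERE is a misuse of aggregate

Fix: Replace WHERE with HAVING after the GROUP BY

Corrected query:
SELECT genre, MIN(rating) FROM movies GROUP BY genre HAVING MIN(rating) >= 5.6

Result:
genre  | MIN(rating)
-------+------------
Action | 5.9        
Drama  | 6.3        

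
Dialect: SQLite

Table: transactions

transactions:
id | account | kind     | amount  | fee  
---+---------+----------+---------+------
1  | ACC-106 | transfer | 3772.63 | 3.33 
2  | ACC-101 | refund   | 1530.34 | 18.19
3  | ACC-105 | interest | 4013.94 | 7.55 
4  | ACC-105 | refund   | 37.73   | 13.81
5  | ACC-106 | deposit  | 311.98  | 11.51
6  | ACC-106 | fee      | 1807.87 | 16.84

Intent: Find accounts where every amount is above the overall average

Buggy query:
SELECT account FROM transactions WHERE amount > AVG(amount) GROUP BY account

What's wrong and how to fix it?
Bug: AVG() is an aggregate; it can't sit directly in WHERE

Fix: Compute the overall average in a scalar subquery and compare each group's MIN against it in HAVING

Corrected query:
SELECT account FROM transactions GROUP BY account HAVING MIN(amount) > (SELECT AVG(amount) FROM transactions)

Result:
(no rows)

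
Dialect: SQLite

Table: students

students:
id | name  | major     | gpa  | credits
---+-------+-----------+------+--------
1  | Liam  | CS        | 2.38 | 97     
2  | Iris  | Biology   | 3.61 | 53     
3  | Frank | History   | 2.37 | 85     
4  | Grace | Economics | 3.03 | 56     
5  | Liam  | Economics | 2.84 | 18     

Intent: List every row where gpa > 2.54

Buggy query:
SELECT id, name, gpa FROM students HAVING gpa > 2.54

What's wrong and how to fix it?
Bug: HAVING filters the output of aggregation, but this query has no GROUP BY and no aggregate functions, so SQLite rejects it (HAVING clause on a non-aggregate query); the condition here is per row

Fix: Replace HAVING with WHERE since the condition applies to individual rows

Corrected query:
SELECT id, name, gpa FROM students WHERE gpa > 2.54

Result:
id | name  | gpa 
---+-------+-----
2  | Iris  | 3.61
4  | Grace | 3.03
5  | Liam  | 2.84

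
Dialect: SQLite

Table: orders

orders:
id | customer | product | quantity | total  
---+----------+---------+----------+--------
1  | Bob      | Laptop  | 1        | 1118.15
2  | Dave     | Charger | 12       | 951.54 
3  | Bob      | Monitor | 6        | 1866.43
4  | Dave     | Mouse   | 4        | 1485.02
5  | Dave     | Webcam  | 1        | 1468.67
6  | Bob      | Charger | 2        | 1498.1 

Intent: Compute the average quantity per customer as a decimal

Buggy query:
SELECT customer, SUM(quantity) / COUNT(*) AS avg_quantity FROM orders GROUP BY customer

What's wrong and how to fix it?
Bug: SUM(quantity) and COUNT(*) are both integers; the division truncates the fractional part

Fix: Multiply by 1.0 (or CAST to REAL) to force floating-point division

Corrected query:
SELECT customer, SUM(quantity) * 1.0 / COUNT(*) AS avg_quantity FROM orders GROUP BY customer

Result:
customer | avg_quantity
---------+-------------
Bob      | 3           
Dave     | 5.666667    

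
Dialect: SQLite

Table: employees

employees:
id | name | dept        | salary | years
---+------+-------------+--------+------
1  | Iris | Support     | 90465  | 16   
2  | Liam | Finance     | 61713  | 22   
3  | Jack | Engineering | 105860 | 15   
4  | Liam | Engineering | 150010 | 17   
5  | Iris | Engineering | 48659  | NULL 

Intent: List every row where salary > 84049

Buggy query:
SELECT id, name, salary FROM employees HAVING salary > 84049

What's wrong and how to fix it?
Bug: This is a non-aggregate query (no GROUP BY, no aggregates), so in SQLite the HAVING clause is invalid here; a row-level condition belongs in WHERE

Fix: Use WHERE for row-level filtering

Corrected query:
SELECT id, name, salary FROM employees WHERE salary > 84049

Result:
id | name | salary
---+------+-------
1  | Iris | 90465 
3  | Jack | 105860
4  | Liam | 150010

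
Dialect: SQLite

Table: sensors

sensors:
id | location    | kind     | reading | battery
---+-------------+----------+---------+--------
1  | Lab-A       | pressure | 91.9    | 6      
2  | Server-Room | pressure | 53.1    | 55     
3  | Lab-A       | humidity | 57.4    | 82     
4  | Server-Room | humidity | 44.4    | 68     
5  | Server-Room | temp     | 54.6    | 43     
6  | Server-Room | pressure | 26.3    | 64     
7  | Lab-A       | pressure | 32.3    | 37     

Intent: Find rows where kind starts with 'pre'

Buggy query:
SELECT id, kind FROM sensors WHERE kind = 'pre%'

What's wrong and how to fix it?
Bug: Wildcards only work with LIKE; '=' treats '%' as a literal character

Fix: Replace '=' with LIKE so 'pre%' is treated as a pattern

Corrected query:
SELECT id, kind FROM sensors WHERE kind LIKE 'pre%'

Result:
id | kind    
---+---------
1  | pressure
2  | pressure
6  | pressure
7  | pressure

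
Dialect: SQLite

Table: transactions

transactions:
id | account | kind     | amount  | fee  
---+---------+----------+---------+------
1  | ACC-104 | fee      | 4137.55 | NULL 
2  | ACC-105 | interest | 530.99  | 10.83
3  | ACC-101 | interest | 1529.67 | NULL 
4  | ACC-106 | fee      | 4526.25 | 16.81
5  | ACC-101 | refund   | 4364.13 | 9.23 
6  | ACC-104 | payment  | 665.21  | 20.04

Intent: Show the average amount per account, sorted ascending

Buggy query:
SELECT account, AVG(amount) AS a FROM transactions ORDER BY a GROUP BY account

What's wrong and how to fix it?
Bug: GROUP BY must precede ORDER BY

Fix: Move ORDER BY to the end, after GROUP BY

Corrected query:
SELECT account, AVG(amount) AS a FROM transactions GROUP BY account ORDER BY a

Result:
account | a      
--------+--------
ACC-105 | 530.99 
ACC-104 | 2401.38
ACC-101 | 2946.9 
ACC-106 | 4526.25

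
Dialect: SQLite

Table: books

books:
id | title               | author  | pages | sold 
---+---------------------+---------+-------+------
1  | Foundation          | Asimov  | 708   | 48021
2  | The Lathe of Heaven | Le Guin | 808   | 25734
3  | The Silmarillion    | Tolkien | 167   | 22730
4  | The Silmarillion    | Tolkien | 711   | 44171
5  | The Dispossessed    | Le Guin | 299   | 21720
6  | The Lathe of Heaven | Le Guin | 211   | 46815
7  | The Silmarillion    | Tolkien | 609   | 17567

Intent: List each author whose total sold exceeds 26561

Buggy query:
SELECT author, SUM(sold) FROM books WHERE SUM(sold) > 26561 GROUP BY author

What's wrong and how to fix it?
Bug: Aggregate functions cannot appear in a WHERE clause

Fix: Use HAVING (which filters groups after aggregation) instead of WHERE

Corrected query:
SELECT author, SUM(sold) FROM books GROUP BY author HAVING SUM(sold) > 26561

Result:
author  | SUM(sold)
--------+----------
Asimov  | 48021    
Le Guin | 94269    
Tolkien | 84468    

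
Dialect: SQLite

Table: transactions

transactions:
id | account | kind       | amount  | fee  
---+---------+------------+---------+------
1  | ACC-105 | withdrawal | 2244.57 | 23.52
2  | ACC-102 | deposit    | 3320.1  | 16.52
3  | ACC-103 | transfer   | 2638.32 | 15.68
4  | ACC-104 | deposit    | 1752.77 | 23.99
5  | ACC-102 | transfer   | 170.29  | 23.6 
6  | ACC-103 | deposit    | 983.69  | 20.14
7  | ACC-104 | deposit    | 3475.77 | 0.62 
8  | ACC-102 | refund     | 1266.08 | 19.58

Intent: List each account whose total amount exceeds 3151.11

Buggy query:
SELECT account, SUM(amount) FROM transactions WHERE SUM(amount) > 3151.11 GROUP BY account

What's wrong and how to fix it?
Bug: Aggregate functions cannot appear in a WHERE clause

Fix: Use HAVING (which filters groups after aggregation) instead of WHERE

Corrected query:
SELECT account, SUM(amount) FROM transactions GROUP BY account HAVING SUM(amount) > 3151.11

Result:
account | SUM(amount)
--------+------------
ACC-102 | 4756.47    
ACC-103 | 3622.01    
ACC-104 | 5228.54    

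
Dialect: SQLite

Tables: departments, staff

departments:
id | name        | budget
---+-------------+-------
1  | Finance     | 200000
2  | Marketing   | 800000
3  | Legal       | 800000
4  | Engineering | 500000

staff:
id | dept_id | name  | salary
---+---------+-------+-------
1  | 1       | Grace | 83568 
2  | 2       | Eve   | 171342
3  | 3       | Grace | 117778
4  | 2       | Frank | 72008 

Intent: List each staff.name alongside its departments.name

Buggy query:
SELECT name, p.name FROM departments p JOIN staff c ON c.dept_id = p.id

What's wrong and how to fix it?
Bug: Both tables have a 'name' column; the unqualified reference is ambiguous

Fix: Prefix ambiguous columns with the table alias

Corrected query:
SELECT c.name, p.name FROM departments p JOIN staff c ON c.dept_id = p.id

Result:
name  | name     
------+----------
Grace | Finance  
Eve   | Marketing
Grace | Legal    
Frank | Marketing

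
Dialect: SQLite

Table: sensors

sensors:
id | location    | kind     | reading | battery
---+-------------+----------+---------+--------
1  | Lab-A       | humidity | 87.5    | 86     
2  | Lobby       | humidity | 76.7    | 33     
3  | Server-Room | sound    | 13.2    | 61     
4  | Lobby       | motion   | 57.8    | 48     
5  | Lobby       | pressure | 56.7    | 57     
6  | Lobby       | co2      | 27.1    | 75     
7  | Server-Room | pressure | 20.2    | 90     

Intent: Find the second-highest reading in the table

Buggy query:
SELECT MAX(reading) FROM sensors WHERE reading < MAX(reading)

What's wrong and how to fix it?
Bug: The inner MAX is an aggregate inside WHERE, which is not allowed

Fix: Compute the overall MAX in a subquery, then take MAX of rows below it

Corrected query:
SELECT MAX(reading) FROM sensors WHERE reading < (SELECT MAX(reading) FROM sensors)

Result:
MAX(reading)
------------
76.7        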